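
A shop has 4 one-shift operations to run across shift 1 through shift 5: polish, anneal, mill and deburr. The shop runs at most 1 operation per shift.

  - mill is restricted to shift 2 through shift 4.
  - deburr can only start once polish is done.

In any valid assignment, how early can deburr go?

Precedence pushes deburr to at least shift 2.
deburr at shift 2 is achievable: mill=shift 3; anneal=shift 4; polish=shift 1; deburr=shift 2.

shift 2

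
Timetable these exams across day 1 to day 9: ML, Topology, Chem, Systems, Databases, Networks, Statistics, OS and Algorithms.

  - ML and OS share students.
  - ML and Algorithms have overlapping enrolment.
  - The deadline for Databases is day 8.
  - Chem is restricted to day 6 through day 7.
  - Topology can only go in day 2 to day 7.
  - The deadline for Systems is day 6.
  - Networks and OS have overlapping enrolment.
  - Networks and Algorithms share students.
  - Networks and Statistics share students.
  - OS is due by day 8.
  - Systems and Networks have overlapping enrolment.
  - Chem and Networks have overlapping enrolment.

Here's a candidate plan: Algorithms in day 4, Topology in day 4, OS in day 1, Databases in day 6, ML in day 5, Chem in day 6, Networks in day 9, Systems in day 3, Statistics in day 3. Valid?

Yes

Networks and OS have overlapping enrolment — holds.
Networks and Statistics share students — holds.
Chem is restricted to day 6 through day 7 — holds.
Chem and Networks have overlapping enrolment — holds.
ML and OS share students — holds.
The deadline for Databases is day 8 — holds.
Systems and Networks have overlapping enrolment — holds.
Networks and Algorithms share students — holds.
OS is due by day 8 — holds.
ML and Algorithms have overlapping enrolment — holds.
The deadline for Systems is day 6 — holds.
Topology can only go in day 2 to day 7 — holds.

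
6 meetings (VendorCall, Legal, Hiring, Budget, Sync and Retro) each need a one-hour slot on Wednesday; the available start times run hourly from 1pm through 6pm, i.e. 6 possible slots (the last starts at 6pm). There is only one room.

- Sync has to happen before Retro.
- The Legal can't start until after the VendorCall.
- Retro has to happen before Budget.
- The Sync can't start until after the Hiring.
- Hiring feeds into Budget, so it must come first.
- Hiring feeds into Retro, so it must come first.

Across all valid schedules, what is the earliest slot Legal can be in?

2pm

Precedence pushes Legal to at least 2pm.
Legal at 2pm is achievable: Budget in 6pm, Retro in 5pm, Sync in 4pm, Legal in 2pm, VendorCall in 1pm, Hiring in 3pm.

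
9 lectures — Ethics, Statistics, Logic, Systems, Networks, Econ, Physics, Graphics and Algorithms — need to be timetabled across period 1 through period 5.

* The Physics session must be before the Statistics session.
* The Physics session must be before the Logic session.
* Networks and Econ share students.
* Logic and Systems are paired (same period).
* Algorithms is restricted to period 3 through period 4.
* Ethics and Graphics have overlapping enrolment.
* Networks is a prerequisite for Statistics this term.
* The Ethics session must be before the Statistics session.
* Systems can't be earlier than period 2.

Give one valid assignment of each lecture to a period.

Graphics in period 2, Systems in period 2, Logic in period 2, Networks in period 1, Econ in period 2, Statistics in period 2, Ethics in period 1, Physics in period 1, Algorithms in period 3

Checking: Networks(period 1) before Statistics(period 2); Physics(period 1) before Statistics(period 2); Physics(period 1) before Logic(period 2); Ethics(period 1) before Statistics(period 2); Ethics(period 1) != Graphics(period 2); Networks(period 1) != Econ(period 2); Logic = Systems = period 2; Systems=period 2 in [period 2,period 5]; Algorithms=period 3 in [period 3,period 4].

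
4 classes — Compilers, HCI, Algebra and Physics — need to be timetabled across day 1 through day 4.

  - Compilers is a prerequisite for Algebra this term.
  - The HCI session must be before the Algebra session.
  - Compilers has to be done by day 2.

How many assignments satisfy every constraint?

Splitting on Compilers: it can be day 1 (24), day 2 (20). Listing each branch's schedules as (HCI, Algebra, Physics) by day number:
Compilers=day 1: (1,2,1) (1,2,2) (1,2,3) (1,2,4) (1,3,1) (1,3,2) (1,3,3) (1,3,4) (1,4,1) (1,4,2) (1,4,3) (1,4,4) (2,3,1) (2,3,2) (2,3,3) (2,3,4) (2,4,1) (2,4,2) (2,4,3) (2,4,4) (3,4,1) (3,4,2) (3,4,3) (3,4,4) — 24.
Compilers=day 2: (1,3,1) (1,3,2) (1,3,3) (1,3,4) (1,4,1) (1,4,2) (1,4,3) (1,4,4) (2,3,1) (2,3,2) (2,3,3) (2,3,4) (2,4,1) (2,4,2) (2,4,3) (2,4,4) (3,4,1) (3,4,2) (3,4,3) (3,4,4) — 20.
Summing: 24 + 20 = 44.

44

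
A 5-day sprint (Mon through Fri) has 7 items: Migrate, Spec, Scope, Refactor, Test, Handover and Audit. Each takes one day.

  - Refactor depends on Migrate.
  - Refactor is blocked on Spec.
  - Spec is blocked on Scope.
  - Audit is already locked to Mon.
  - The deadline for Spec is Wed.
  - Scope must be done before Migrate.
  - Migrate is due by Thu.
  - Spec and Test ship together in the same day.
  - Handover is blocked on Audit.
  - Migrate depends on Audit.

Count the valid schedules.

Splitting on Migrate: it can be Tue (20), Wed (24), Thu (12). Listing each branch's schedules as (Spec, Scope, Refactor, Test, Handover, Audit):
Migrate=Tue: (Tue,Mon,Wed,Tue,Tue,Mon) (Tue,Mon,Wed,Tue,Wed,Mon) (Tue,Mon,Wed,Tue,Thu,Mon) (Tue,Mon,Wed,Tue,Fri,Mon) (Tue,Mon,Thu,Tue,Tue,Mon) (Tue,Mon,Thu,Tue,Wed,Mon) (Tue,Mon,Thu,Tue,Thu,Mon) (Tue,Mon,Thu,Tue,Fri,Mon) (Tue,Mon,Fri,Tue,Tue,Mon) (Tue,Mon,Fri,Tue,Wed,Mon) (Tue,Mon,Fri,Tue,Thu,Mon) (Tue,Mon,Fri,Tue,Fri,Mon) (Wed,Mon,Thu,Wed,Tue,Mon) (Wed,Mon,Thu,Wed,Wed,Mon) (Wed,Mon,Thu,Wed,Thu,Mon) (Wed,Mon,Thu,Wed,Fri,Mon) (Wed,Mon,Fri,Wed,Tue,Mon) (Wed,Mon,Fri,Wed,Wed,Mon) (Wed,Mon,Fri,Wed,Thu,Mon) (Wed,Mon,Fri,Wed,Fri,Mon) — 20.
Migrate=Wed: (Tue,Mon,Thu,Tue,Tue,Mon) (Tue,Mon,Thu,Tue,Wed,Mon) (Tue,Mon,Thu,Tue,Thu,Mon) (Tue,Mon,Thu,Tue,Fri,Mon) (Tue,Mon,Fri,Tue,Tue,Mon) (Tue,Mon,Fri,Tue,Wed,Mon) (Tue,Mon,Fri,Tue,Thu,Mon) (Tue,Mon,Fri,Tue,Fri,Mon) (Wed,Mon,Thu,Wed,Tue,Mon) (Wed,Mon,Thu,Wed,Wed,Mon) (Wed,Mon,Thu,Wed,Thu,Mon) (Wed,Mon,Thu,Wed,Fri,Mon) (Wed,Mon,Fri,Wed,Tue,Mon) (Wed,Mon,Fri,Wed,Wed,Mon) (Wed,Mon,Fri,Wed,Thu,Mon) (Wed,Mon,Fri,Wed,Fri,Mon) (Wed,Tue,Thu,Wed,Tue,Mon) (Wed,Tue,Thu,Wed,Wed,Mon) (Wed,Tue,Thu,Wed,Thu,Mon) (Wed,Tue,Thu,Wed,Fri,Mon) (Wed,Tue,Fri,Wed,Tue,Mon) (Wed,Tue,Fri,Wed,Wed,Mon) (Wed,Tue,Fri,Wed,Thu,Mon) (Wed,Tue,Fri,Wed,Fri,Mon) — 24.
Migrate=Thu: (Tue,Mon,Fri,Tue,Tue,Mon) (Tue,Mon,Fri,Tue,Wed,Mon) (Tue,Mon,Fri,Tue,Thu,Mon) (Tue,Mon,Fri,Tue,Fri,Mon) (Wed,Mon,Fri,Wed,Tue,Mon) (Wed,Mon,Fri,Wed,Wed,Mon) (Wed,Mon,Fri,Wed,Thu,Mon) (Wed,Mon,Fri,Wed,Fri,Mon) (Wed,Tue,Fri,Wed,Tue,Mon) (Wed,Tue,Fri,Wed,Wed,Mon) (Wed,Tue,Fri,Wed,Thu,Mon) (Wed,Tue,Fri,Wed,Fri,Mon) — 12.
Summing: 20 + 24 + 12 = 56.

56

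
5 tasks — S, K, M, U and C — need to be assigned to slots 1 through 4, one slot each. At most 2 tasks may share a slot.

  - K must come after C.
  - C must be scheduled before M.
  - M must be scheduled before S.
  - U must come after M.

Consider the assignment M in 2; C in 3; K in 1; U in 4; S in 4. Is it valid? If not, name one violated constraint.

No. K must come after C is not satisfied.

U must come after M — holds.
At most 2 tasks may share a slot — holds.
K must come after C — violated.
C must be scheduled before M — violated.
M must be scheduled before S — holds.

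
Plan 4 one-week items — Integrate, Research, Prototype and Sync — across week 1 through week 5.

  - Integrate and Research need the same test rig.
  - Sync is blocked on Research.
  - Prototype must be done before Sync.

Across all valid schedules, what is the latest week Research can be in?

Downstream work caps Research at week 4.
Research at week 4 is achievable: Integrate in week 1; Sync in week 5; Research in week 4; Prototype in week 1.

week 4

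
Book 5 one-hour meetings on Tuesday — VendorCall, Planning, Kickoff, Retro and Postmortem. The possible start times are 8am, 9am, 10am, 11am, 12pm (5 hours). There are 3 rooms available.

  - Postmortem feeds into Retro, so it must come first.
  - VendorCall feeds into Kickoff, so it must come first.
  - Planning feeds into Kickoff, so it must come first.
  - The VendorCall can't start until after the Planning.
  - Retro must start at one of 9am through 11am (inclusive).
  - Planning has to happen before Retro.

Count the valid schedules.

54

Splitting on VendorCall: it can be 9am (18), 10am (22), 11am (14). Listing each branch's schedules as (Planning, Kickoff, Retro, Postmortem):
VendorCall=9am: (8am,10am,9am,8am) (8am,10am,10am,8am) (8am,10am,10am,9am) (8am,10am,11am,8am) (8am,10am,11am,9am) (8am,10am,11am,10am) (8am,11am,9am,8am) (8am,11am,10am,8am) (8am,11am,10am,9am) (8am,11am,11am,8am) (8am,11am,11am,9am) (8am,11am,11am,10am) (8am,12pm,9am,8am) (8am,12pm,10am,8am) (8am,12pm,10am,9am) (8am,12pm,11am,8am) (8am,12pm,11am,9am) (8am,12pm,11am,10am) — 18.
VendorCall=10am: (8am,11am,9am,8am) (8am,11am,10am,8am) (8am,11am,10am,9am) (8am,11am,11am,8am) (8am,11am,11am,9am) (8am,11am,11am,10am) (8am,12pm,9am,8am) (8am,12pm,10am,8am) (8am,12pm,10am,9am) (8am,12pm,11am,8am) (8am,12pm,11am,9am) (8am,12pm,11am,10am) (9am,11am,10am,8am) (9am,11am,10am,9am) (9am,11am,11am,8am) (9am,11am,11am,9am) (9am,11am,11am,10am) (9am,12pm,10am,8am) (9am,12pm,10am,9am) (9am,12pm,11am,8am) (9am,12pm,11am,9am) (9am,12pm,11am,10am) — 22.
VendorCall=11am: (8am,12pm,9am,8am) (8am,12pm,10am,8am) (8am,12pm,10am,9am) (8am,12pm,11am,8am) (8am,12pm,11am,9am) (8am,12pm,11am,10am) (9am,12pm,10am,8am) (9am,12pm,10am,9am) (9am,12pm,11am,8am) (9am,12pm,11am,9am) (9am,12pm,11am,10am) (10am,12pm,11am,8am) (10am,12pm,11am,9am) (10am,12pm,11am,10am) — 14.
Summing: 18 + 22 + 14 = 54.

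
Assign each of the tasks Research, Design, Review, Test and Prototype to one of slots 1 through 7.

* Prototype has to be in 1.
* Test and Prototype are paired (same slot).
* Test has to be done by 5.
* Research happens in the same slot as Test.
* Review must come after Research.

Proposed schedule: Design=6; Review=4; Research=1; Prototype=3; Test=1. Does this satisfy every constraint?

Review must come after Research — holds.
Test has to be done by 5 — holds.
Research happens in the same slot as Test — holds.
Prototype has to be in 1 — violated.
Test and Prototype are paired (same slot) — violated.

No. Test and Prototype are paired (same slot) is not satisfied.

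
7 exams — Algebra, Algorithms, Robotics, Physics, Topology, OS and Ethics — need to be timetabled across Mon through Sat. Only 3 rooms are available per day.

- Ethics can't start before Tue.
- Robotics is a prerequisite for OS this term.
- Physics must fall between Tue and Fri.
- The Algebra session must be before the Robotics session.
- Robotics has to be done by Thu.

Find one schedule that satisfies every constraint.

Physics=Tue, OS=Wed, Robotics=Tue, Topology=Mon, Ethics=Tue, Algorithms=Mon, Algebra=Mon

Checking: Robotics(Tue) before OS(Wed); Algebra(Mon) before Robotics(Tue); Robotics=Tue in [Mon,Thu]; Ethics=Tue in [Tue,Sat]; Physics=Tue in [Tue,Fri]; max 3 per day (cap 3).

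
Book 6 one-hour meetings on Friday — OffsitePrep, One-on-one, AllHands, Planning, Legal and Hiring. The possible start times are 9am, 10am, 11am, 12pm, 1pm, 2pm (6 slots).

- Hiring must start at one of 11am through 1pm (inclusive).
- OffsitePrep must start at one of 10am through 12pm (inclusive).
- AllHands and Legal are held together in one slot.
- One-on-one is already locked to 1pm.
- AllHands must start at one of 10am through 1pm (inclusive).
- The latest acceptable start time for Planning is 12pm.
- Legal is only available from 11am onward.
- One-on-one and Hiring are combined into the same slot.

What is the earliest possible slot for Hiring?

1pm

Hiring is available from 11am; Hiring must be in the same slot as One-on-one, which can't be before 1pm, so Hiring is at least 1pm; Hiring's own window allows nothing later than 1pm.
Hiring at 1pm is achievable: AllHands -> 11am, Legal -> 11am, One-on-one -> 1pm, Hiring -> 1pm, Planning -> 9am, OffsitePrep -> 10am.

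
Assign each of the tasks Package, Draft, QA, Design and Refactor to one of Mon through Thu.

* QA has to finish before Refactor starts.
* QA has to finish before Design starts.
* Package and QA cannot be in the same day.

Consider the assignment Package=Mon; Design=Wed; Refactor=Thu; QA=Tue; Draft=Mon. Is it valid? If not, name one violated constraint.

Yes

QA has to finish before Design starts — holds.
Package and QA cannot be in the same day — holds.
QA has to finish before Refactor starts — holds.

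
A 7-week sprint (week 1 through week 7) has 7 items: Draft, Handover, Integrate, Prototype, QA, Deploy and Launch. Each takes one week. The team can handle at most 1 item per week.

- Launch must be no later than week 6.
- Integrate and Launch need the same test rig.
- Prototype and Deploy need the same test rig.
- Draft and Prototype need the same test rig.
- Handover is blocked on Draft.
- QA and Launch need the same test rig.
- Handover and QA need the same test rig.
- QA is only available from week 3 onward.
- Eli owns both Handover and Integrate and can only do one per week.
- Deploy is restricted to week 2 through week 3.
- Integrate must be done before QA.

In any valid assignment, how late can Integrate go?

week 6

Downstream work caps Integrate at week 6.
Integrate at week 6 is achievable: Integrate=week 6, Handover=week 4, Draft=week 3, Deploy=week 2, Prototype=week 5, Launch=week 1, QA=week 7.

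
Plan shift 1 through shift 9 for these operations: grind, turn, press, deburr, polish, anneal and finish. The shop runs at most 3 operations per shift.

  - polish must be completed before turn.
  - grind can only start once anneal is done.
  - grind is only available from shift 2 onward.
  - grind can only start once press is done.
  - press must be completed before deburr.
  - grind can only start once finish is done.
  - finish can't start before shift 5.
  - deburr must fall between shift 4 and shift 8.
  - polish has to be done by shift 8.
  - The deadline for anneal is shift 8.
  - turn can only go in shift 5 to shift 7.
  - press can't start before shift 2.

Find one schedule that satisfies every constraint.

finish=shift 5; anneal=shift 1; polish=shift 1; turn=shift 5; press=shift 2; grind=shift 6; deburr=shift 4

Checking: anneal(shift 1) before grind(shift 6); press(shift 2) before grind(shift 6); press(shift 2) before deburr(shift 4); polish(shift 1) before turn(shift 5); finish(shift 5) before grind(shift 6); anneal=shift 1 in [shift 1,shift 8]; turn=shift 5 in [shift 5,shift 7]; grind=shift 6 in [shift 2,shift 9]; polish=shift 1 in [shift 1,shift 8]; finish=shift 5 in [shift 5,shift 9]; press=shift 2 in [shift 2,shift 9]; deburr=shift 4 in [shift 4,shift 8]; max 2 per shift (cap 3).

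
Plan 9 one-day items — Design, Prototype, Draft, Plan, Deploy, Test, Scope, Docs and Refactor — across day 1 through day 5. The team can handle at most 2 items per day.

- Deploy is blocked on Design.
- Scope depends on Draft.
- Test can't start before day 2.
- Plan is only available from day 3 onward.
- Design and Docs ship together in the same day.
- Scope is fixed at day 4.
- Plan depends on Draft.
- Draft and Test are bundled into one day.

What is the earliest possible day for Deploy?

Precedence pushes Deploy to at least day 2.
Deploy at day 2 is achievable: Draft in day 3; Plan in day 4; Refactor in day 5; Docs in day 1; Prototype in day 2; Scope in day 4; Deploy in day 2; Test in day 3; Design in day 1.

day 2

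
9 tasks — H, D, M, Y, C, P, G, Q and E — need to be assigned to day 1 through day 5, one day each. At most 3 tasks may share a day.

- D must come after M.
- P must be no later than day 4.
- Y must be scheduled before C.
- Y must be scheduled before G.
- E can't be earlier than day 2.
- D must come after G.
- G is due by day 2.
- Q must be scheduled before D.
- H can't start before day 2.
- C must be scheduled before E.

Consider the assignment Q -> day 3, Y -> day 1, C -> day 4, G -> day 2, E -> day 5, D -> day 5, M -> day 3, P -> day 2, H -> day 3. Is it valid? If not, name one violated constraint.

P must be no later than day 4 — holds.
C must be scheduled before E — holds.
At most 3 tasks may share a day — holds.
E can't be earlier than day 2 — holds.
Q must be scheduled before D — holds.
Y must be scheduled before G — holds.
D must come after G — holds.
Y must be scheduled before C — holds.
G is due by day 2 — holds.
D must come after M — holds.
H can't start before day 2 — holds.

Yes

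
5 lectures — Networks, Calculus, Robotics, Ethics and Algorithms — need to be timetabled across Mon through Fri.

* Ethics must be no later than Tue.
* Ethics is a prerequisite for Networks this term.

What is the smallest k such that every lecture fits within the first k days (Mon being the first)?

The precedence chain requires at least 2 distinct days.
2 works (last occupied day: Tue): for example Networks in Tue, Algorithms in Mon, Robotics in Mon, Ethics in Mon, Calculus in Mon.

2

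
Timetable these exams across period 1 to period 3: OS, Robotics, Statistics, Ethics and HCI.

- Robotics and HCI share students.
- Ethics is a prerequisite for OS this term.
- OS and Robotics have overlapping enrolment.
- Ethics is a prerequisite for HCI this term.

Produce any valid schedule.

OS=period 2; Robotics=period 1; HCI=period 2; Statistics=period 1; Ethics=period 1

Checking: Ethics(period 1) before OS(period 2); Ethics(period 1) before HCI(period 2); Robotics(period 1) != HCI(period 2); OS(period 2) != Robotics(period 1).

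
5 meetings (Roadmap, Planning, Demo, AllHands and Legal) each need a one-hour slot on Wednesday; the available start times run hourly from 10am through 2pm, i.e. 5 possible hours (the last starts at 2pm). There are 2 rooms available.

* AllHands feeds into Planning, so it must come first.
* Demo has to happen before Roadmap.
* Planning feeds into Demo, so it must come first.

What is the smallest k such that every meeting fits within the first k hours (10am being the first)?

The precedence chain requires at least 4 distinct hours.
With at most 2 per hour and 5 meetings, at least 3 hours are needed.
4 works (last occupied hour: 1pm): for example AllHands=10am; Legal=10am; Demo=12pm; Planning=11am; Roadmap=1pm.

4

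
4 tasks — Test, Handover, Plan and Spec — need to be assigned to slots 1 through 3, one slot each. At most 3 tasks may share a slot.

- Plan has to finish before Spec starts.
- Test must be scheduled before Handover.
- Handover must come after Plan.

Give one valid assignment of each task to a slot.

Test in 1, Plan in 1, Handover in 2, Spec in 2

Checking: Plan(1) before Handover(2); Plan(1) before Spec(2); Test(1) before Handover(2); max 2 per slot (cap 3).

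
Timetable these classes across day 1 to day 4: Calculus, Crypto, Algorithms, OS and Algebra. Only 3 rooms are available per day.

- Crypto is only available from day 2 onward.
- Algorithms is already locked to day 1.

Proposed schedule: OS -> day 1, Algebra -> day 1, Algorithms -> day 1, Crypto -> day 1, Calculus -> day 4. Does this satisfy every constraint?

Algorithms is already locked to day 1 — holds.
Crypto is only available from day 2 onward — violated.
Only 3 rooms are available per day — violated.

No. Crypto is only available from day 2 onward is not satisfied.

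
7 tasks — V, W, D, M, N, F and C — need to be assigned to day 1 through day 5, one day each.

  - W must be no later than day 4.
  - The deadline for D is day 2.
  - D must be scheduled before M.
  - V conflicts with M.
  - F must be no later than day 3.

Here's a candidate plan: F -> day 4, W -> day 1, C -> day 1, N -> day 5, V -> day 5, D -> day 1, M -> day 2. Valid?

D must be scheduled before M — holds.
V conflicts with M — holds.
F must be no later than day 3 — violated.
The deadline for D is day 2 — holds.
W must be no later than day 4 — holds.

No. F must be no later than day 3 is not satisfied.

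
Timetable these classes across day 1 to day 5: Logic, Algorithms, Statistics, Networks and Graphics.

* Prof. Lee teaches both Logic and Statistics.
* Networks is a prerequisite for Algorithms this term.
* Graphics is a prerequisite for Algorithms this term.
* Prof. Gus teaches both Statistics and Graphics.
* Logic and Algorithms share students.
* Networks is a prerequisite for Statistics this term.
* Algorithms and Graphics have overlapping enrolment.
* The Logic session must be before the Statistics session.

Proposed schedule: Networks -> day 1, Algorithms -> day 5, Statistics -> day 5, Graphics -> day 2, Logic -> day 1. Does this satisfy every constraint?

Valid

Prof. Lee teaches both Logic and Statistics — holds.
Logic and Algorithms share students — holds.
Networks is a prerequisite for Statistics this term — holds.
Networks is a prerequisite for Algorithms this term — holds.
Graphics is a prerequisite for Algorithms this term — holds.
The Logic session must be before the Statistics session — holds.
Algorithms and Graphics have overlapping enrolment — holds.
Prof. Gus teaches both Statistics and Graphics — holds.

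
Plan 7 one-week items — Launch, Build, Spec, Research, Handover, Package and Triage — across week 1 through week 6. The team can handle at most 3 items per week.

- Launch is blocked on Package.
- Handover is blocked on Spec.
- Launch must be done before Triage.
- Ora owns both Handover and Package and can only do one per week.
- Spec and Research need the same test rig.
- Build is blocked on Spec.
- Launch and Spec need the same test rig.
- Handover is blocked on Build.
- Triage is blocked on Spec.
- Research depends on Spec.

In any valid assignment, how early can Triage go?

Precedence pushes Triage to at least week 3.
Triage at week 3 is achievable: Spec in week 1; Triage in week 3; Launch in week 2; Handover in week 3; Research in week 2; Build in week 2; Package in week 1.

week 3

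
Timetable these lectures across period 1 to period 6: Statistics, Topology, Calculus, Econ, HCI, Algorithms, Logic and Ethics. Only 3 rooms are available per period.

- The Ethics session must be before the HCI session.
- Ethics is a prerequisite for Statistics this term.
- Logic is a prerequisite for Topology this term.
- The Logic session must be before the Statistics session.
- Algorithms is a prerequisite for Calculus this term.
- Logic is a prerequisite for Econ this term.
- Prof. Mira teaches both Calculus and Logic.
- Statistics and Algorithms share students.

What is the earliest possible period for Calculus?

period 2

Precedence pushes Calculus to at least period 2.
Calculus at period 2 is achievable: HCI -> period 3; Ethics -> period 1; Logic -> period 1; Topology -> period 2; Calculus -> period 2; Econ -> period 3; Algorithms -> period 1; Statistics -> period 2.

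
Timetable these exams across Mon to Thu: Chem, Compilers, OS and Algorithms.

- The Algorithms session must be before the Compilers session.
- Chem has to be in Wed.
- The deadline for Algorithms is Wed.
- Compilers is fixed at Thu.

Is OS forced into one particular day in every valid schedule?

OS can be Mon (e.g. Chem -> Wed; OS -> Mon; Compilers -> Thu; Algorithms -> Mon) or Tue (e.g. Chem -> Wed, Algorithms -> Mon, OS -> Tue, Compilers -> Thu).

No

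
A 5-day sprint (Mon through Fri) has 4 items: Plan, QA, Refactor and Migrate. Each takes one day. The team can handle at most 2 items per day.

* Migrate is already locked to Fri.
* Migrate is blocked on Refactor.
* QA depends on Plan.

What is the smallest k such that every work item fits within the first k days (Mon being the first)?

The precedence chain requires at least 2 distinct days.
With at most 2 per day and 4 work items, at least 2 days are needed.
Migrate can't be placed before Fri — that is day 5 counting from Mon — so the schedule must run through at least 5 days.
5 works (last occupied day: Fri): for example Plan -> Mon; Refactor -> Mon; Migrate -> Fri; QA -> Tue.

5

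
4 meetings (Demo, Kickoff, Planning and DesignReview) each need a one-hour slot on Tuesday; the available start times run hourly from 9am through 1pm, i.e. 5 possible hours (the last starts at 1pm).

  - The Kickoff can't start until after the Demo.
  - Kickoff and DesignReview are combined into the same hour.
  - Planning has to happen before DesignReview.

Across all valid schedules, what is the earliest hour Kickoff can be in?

Precedence pushes Kickoff to at least 10am.
Kickoff at 10am is achievable: Planning -> 9am, Kickoff -> 10am, DesignReview -> 10am, Demo -> 9am.

10am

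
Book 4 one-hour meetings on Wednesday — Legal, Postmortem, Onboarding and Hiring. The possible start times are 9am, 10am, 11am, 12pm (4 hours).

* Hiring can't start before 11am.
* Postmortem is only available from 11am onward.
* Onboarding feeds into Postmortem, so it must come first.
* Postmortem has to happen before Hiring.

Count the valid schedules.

Splitting on Legal: it can be 9am (2), 10am (2), 11am (2), 12pm (2). Listing each branch's schedules as (Postmortem, Onboarding, Hiring):
Legal=9am: (11am,9am,12pm) (11am,10am,12pm) — 2.
Legal=10am: (11am,9am,12pm) (11am,10am,12pm) — 2.
Legal=11am: (11am,9am,12pm) (11am,10am,12pm) — 2.
Legal=12pm: (11am,9am,12pm) (11am,10am,12pm) — 2.
Summing: 2 + 2 + 2 + 2 = 8.

8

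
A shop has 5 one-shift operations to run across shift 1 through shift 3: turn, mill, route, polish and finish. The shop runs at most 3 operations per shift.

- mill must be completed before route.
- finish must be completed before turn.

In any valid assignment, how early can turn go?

Precedence pushes turn to at least shift 2.
turn at shift 2 is achievable: finish -> shift 1; mill -> shift 1; turn -> shift 2; polish -> shift 1; route -> shift 2.

shift 2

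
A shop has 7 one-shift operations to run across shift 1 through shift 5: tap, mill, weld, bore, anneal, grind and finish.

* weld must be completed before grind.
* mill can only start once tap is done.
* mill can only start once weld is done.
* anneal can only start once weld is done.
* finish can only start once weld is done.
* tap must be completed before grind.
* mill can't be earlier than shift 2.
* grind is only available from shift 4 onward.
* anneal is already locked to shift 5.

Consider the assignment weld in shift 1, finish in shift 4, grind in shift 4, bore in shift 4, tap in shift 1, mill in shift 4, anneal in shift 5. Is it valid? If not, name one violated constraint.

grind is only available from shift 4 onward — holds.
anneal can only start once weld is done — holds.
finish can only start once weld is done — holds.
anneal is already locked to shift 5 — holds.
weld must be completed before grind — holds.
mill can only start once tap is done — holds.
mill can't be earlier than shift 2 — holds.
tap must be completed before grind — holds.
mill can only start once weld is done — holds.

Valid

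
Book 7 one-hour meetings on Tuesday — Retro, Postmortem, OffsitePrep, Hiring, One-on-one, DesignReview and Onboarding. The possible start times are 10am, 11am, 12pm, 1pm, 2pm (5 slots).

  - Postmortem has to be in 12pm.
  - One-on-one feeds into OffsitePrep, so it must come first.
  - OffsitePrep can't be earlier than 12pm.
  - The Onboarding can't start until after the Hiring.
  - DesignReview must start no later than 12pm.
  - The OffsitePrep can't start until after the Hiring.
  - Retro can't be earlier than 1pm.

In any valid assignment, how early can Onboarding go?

11am

Precedence pushes Onboarding to at least 11am.
Onboarding at 11am is achievable: Retro -> 1pm; DesignReview -> 10am; Postmortem -> 12pm; Hiring -> 10am; One-on-one -> 10am; Onboarding -> 11am; OffsitePrep -> 12pm.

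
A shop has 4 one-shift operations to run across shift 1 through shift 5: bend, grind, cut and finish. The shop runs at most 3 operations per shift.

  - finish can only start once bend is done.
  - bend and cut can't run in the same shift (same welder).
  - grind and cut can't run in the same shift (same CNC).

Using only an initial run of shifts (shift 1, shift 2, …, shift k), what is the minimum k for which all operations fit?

The precedence chain requires at least 2 distinct shifts.
With at most 3 per shift and 4 operations, at least 2 shifts are needed.
2 works (last occupied shift: shift 2): for example finish=shift 2; bend=shift 1; cut=shift 2; grind=shift 1.

2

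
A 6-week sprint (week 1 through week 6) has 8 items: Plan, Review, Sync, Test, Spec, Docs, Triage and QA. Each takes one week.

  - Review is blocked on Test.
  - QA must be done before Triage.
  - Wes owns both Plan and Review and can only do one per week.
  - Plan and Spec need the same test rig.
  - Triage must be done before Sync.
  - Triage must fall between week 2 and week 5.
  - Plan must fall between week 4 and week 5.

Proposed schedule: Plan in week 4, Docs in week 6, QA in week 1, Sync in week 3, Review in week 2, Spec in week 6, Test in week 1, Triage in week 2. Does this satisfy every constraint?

Triage must be done before Sync — holds.
Plan must fall between week 4 and week 5 — holds.
Review is blocked on Test — holds.
Wes owns both Plan and Review and can only do one per week — holds.
Plan and Spec need the same test rig — holds.
QA must be done before Triage — holds.
Triage must fall between week 2 and week 5 — holds.

Yes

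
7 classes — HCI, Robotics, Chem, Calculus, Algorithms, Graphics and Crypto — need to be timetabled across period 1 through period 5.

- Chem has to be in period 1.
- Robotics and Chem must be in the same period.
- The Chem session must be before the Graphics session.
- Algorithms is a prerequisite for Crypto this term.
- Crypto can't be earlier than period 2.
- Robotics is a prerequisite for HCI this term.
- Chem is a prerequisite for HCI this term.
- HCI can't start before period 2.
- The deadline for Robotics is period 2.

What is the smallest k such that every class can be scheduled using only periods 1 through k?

2 periods

The precedence chain requires at least 2 distinct periods.
2 works (last occupied period: period 2): for example HCI in period 2, Robotics in period 1, Algorithms in period 1, Calculus in period 1, Crypto in period 2, Graphics in period 2, Chem in period 1.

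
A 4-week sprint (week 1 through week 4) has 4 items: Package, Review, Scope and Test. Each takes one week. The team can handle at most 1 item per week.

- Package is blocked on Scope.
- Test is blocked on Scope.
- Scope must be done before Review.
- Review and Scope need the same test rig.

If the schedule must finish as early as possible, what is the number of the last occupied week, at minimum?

The precedence chain requires at least 2 distinct weeks.
With at most 1 per week and 4 tasks, at least 4 weeks are needed.
4 works (last occupied week: week 4): for example Package -> week 2; Scope -> week 1; Test -> week 4; Review -> week 3.

4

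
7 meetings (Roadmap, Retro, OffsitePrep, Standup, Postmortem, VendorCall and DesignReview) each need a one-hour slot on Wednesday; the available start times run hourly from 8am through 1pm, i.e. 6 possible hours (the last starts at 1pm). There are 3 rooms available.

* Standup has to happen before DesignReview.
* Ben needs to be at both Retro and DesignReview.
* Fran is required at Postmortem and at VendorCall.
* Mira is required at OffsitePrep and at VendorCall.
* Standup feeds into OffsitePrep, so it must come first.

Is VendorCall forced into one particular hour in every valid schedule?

No

VendorCall can be 8am (e.g. Standup=8am, Roadmap=8am, VendorCall=8am, Retro=10am, Postmortem=9am, OffsitePrep=9am, DesignReview=9am) or 9am (e.g. Roadmap in 8am; VendorCall in 9am; Standup in 8am; Retro in 8am; OffsitePrep in 10am; DesignReview in 9am; Postmortem in 10am).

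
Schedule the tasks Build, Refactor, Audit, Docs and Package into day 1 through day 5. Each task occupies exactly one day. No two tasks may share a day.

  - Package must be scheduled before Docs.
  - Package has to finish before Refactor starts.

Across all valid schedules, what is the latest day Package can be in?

day 3

Downstream work caps Package at day 4.
Package at day 3 is achievable: Refactor -> day 4, Package -> day 3, Build -> day 1, Audit -> day 2, Docs -> day 5.
Nothing later works — the capacity limit rule out every day after day 3.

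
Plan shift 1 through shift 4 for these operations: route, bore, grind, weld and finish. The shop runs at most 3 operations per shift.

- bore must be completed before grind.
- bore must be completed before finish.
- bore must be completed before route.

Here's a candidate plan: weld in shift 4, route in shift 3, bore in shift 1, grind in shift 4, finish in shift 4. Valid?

Yes, all constraints hold

bore must be completed before route — holds.
The shop runs at most 3 operations per shift — holds.
bore must be completed before grind — holds.
bore must be completed before finish — holds.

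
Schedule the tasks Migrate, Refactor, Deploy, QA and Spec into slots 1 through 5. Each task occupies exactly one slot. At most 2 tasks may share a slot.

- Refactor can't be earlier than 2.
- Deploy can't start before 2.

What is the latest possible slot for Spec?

Spec at 5 is achievable: Deploy -> 2; Migrate -> 1; Spec -> 5; Refactor -> 2; QA -> 1.

5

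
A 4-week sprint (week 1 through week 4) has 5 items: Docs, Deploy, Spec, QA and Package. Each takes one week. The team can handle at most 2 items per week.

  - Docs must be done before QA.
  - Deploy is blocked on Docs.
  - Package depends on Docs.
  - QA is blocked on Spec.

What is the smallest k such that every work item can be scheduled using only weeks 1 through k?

The precedence chain requires at least 2 distinct weeks.
With at most 2 per week and 5 work items, at least 3 weeks are needed.
3 works (last occupied week: week 3): for example QA in week 2; Deploy in week 2; Spec in week 1; Docs in week 1; Package in week 3.

3 weeks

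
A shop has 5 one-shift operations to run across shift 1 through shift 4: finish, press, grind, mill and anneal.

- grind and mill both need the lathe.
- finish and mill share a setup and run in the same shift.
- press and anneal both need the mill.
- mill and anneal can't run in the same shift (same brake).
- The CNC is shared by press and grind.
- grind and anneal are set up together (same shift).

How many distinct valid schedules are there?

Splitting on finish: it can be shift 1 (9), shift 2 (9), shift 3 (9), shift 4 (9). Listing each branch's schedules as (press, grind, mill, anneal) by shift number:
finish=shift 1: (1,2,1,2) (1,3,1,3) (1,4,1,4) (2,3,1,3) (2,4,1,4) (3,2,1,2) (3,4,1,4) (4,2,1,2) (4,3,1,3) — 9.
finish=shift 2: (1,3,2,3) (1,4,2,4) (2,1,2,1) (2,3,2,3) (2,4,2,4) (3,1,2,1) (3,4,2,4) (4,1,2,1) (4,3,2,3) — 9.
finish=shift 3: (1,2,3,2) (1,4,3,4) (2,1,3,1) (2,4,3,4) (3,1,3,1) (3,2,3,2) (3,4,3,4) (4,1,3,1) (4,2,3,2) — 9.
finish=shift 4: (1,2,4,2) (1,3,4,3) (2,1,4,1) (2,3,4,3) (3,1,4,1) (3,2,4,2) (4,1,4,1) (4,2,4,2) (4,3,4,3) — 9.
Summing: 9 + 9 + 9 + 9 = 36.

36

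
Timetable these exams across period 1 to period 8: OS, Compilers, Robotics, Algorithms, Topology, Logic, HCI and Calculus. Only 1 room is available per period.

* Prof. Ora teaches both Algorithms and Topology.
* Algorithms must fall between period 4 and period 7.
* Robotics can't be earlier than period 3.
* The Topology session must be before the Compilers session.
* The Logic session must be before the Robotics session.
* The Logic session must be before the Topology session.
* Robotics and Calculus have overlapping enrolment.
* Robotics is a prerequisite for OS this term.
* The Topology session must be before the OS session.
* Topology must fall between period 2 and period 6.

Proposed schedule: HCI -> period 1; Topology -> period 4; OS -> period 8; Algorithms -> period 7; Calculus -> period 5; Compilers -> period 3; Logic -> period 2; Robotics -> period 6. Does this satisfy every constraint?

No. The Topology session must be before the Compilers session is not satisfied.

Only 1 room is available per period — holds.
The Logic session must be before the Topology session — holds.
Prof. Ora teaches both Algorithms and Topology — holds.
Robotics is a prerequisite for OS this term — holds.
The Topology session must be before the OS session — holds.
Robotics and Calculus have overlapping enrolment — holds.
Robotics can't be earlier than period 3 — holds.
The Topology session must be before the Compilers session — violated.
The Logic session must be before the Robotics session — holds.
Algorithms must fall between period 4 and period 7 — holds.
Topology must fall between period 2 and period 6 — holds.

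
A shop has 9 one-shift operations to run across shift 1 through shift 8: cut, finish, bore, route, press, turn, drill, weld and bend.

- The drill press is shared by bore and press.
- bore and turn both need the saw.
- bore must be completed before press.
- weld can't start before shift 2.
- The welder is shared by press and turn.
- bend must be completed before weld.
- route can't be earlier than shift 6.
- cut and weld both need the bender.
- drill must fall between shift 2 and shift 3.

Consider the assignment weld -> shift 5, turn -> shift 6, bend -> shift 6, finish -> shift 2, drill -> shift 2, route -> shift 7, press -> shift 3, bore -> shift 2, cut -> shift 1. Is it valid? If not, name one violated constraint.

No. bend must be completed before weld is not satisfied.

The welder is shared by press and turn — holds.
drill must fall between shift 2 and shift 3 — holds.
bore and turn both need the saw — holds.
route can't be earlier than shift 6 — holds.
The drill press is shared by bore and press — holds.
weld can't start before shift 2 — holds.
bend must be completed before weld — violated.
cut and weld both need the bender — holds.
bore must be completed before press — holds.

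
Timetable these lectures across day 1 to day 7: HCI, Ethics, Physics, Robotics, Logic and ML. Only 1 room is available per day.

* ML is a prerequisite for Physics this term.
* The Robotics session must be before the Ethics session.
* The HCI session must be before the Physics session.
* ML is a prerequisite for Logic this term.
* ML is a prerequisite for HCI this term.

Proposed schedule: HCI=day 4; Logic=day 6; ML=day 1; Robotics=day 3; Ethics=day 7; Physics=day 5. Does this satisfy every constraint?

Yes, all constraints hold

Only 1 room is available per day — holds.
ML is a prerequisite for Physics this term — holds.
The Robotics session must be before the Ethics session — holds.
The HCI session must be before the Physics session — holds.
ML is a prerequisite for HCI this term — holds.
ML is a prerequisite for Logic this term — holds.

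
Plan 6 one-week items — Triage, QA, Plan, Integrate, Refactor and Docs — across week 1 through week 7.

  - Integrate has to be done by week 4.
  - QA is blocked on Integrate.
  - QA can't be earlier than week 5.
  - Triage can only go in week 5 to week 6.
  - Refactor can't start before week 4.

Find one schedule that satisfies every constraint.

Docs -> week 1, Integrate -> week 1, Triage -> week 5, Refactor -> week 4, Plan -> week 1, QA -> week 5

Checking: Integrate(week 1) before QA(week 5); QA=week 5 in [week 5,week 7]; Refactor=week 4 in [week 4,week 7]; Integrate=week 1 in [week 1,week 4]; Triage=week 5 in [week 5,week 6].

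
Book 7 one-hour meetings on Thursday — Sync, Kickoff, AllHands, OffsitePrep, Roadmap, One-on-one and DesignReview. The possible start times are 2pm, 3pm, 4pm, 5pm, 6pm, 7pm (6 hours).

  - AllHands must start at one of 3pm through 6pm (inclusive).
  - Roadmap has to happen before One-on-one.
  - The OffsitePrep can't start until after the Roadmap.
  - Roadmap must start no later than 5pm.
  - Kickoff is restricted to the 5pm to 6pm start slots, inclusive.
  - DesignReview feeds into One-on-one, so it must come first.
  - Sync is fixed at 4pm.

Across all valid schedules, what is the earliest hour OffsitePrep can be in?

3pm

Precedence pushes OffsitePrep to at least 3pm.
OffsitePrep at 3pm is achievable: AllHands=3pm; Sync=4pm; DesignReview=2pm; Kickoff=5pm; Roadmap=2pm; OffsitePrep=3pm; One-on-one=3pm.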